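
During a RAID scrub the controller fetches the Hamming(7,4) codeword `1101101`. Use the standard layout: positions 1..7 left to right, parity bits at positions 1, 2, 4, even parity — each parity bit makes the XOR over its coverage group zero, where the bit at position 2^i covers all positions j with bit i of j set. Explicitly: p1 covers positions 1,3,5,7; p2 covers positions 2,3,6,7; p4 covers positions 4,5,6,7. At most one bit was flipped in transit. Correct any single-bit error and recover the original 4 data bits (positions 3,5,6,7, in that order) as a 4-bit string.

s1: b1⊕b3⊕b5⊕b7 = 1⊕0⊕1⊕1 = 1
s2: b2⊕b3⊕b6⊕b7 = 1⊕0⊕0⊕1 = 0
s4: b4⊕b5⊕b6⊕b7 = 1⊕1⊕0⊕1 = 1
Syndrome (s4...s1) = 101 → position 5.
Flip bit 5: corrected codeword = 1101001
Data bits at positions 3,5,6,7: 0001

0001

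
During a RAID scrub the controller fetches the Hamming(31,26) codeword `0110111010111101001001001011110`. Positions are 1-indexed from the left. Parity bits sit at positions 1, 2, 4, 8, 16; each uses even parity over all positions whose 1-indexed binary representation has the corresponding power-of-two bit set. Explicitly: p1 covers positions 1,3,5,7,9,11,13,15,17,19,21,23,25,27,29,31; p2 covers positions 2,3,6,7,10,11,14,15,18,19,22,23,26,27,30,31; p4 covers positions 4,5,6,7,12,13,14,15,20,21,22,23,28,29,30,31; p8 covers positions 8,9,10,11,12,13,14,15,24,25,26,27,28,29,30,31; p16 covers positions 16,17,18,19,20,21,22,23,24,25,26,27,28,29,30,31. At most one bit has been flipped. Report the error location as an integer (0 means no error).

s1: b1⊕b3⊕b5⊕b7⊕b9⊕b11⊕b13⊕b15⊕b17⊕b19⊕b21⊕b23⊕b25⊕b27⊕b29⊕b31 = 0⊕1⊕1⊕1⊕1⊕1⊕1⊕0⊕0⊕1⊕0⊕0⊕1⊕1⊕1⊕0 = 0
s2: b2⊕b3⊕b6⊕b7⊕b10⊕b11⊕b14⊕b15⊕b18⊕b19⊕b22⊕b23⊕b26⊕b27⊕b30⊕b31 = 1⊕1⊕1⊕1⊕0⊕1⊕1⊕0⊕0⊕1⊕1⊕0⊕0⊕1⊕1⊕0 = 0
s4: b4⊕b5⊕b6⊕b7⊕b12⊕b13⊕b14⊕b15⊕b20⊕b21⊕b22⊕b23⊕b28⊕b29⊕b30⊕b31 = 0⊕1⊕1⊕1⊕1⊕1⊕1⊕0⊕0⊕0⊕1⊕0⊕1⊕1⊕1⊕0 = 0
s8: b8⊕b9⊕b10⊕b11⊕b12⊕b13⊕b14⊕b15⊕b24⊕b25⊕b26⊕b27⊕b28⊕b29⊕b30⊕b31 = 0⊕1⊕0⊕1⊕1⊕1⊕1⊕0⊕0⊕1⊕0⊕1⊕1⊕1⊕1⊕0 = 0
s16: b16⊕b17⊕b18⊕b19⊕b20⊕b21⊕b22⊕b23⊕b24⊕b25⊕b26⊕b27⊕b28⊕b29⊕b30⊕b31 = 1⊕0⊕0⊕1⊕0⊕0⊕1⊕0⊕0⊕1⊕0⊕1⊕1⊕1⊕1⊕0 = 0
Syndrome (s16...s1) = 00000 → position 0 (no error).

0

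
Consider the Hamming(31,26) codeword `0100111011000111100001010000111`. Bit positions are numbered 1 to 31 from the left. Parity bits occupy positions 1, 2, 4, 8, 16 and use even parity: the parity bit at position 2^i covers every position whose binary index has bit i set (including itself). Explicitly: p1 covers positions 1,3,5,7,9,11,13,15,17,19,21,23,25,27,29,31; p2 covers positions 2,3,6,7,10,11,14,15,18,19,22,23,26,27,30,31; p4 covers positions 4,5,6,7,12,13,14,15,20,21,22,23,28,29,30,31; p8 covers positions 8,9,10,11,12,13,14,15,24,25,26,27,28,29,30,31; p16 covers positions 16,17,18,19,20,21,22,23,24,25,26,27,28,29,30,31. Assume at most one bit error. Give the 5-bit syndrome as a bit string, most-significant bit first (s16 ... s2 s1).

s1: b1⊕b3⊕b5⊕b7⊕b9⊕b11⊕b13⊕b15⊕b17⊕b19⊕b21⊕b23⊕b25⊕b27⊕b29⊕b31 = 0⊕0⊕1⊕1⊕1⊕0⊕0⊕1⊕1⊕0⊕0⊕0⊕0⊕0⊕1⊕1 = 1
s2: b2⊕b3⊕b6⊕b7⊕b10⊕b11⊕b14⊕b15⊕b18⊕b19⊕b22⊕b23⊕b26⊕b27⊕b30⊕b31 = 1⊕0⊕1⊕1⊕1⊕0⊕1⊕1⊕0⊕0⊕1⊕0⊕0⊕0⊕1⊕1 = 1
s4: b4⊕b5⊕b6⊕b7⊕b12⊕b13⊕b14⊕b15⊕b20⊕b21⊕b22⊕b23⊕b28⊕b29⊕b30⊕b31 = 0⊕1⊕1⊕1⊕0⊕0⊕1⊕1⊕0⊕0⊕1⊕0⊕0⊕1⊕1⊕1 = 1
s8: b8⊕b9⊕b10⊕b11⊕b12⊕b13⊕b14⊕b15⊕b24⊕b25⊕b26⊕b27⊕b28⊕b29⊕b30⊕b31 = 0⊕1⊕1⊕0⊕0⊕0⊕1⊕1⊕1⊕0⊕0⊕0⊕0⊕1⊕1⊕1 = 0
s16: b16⊕b17⊕b18⊕b19⊕b20⊕b21⊕b22⊕b23⊕b24⊕b25⊕b26⊕b27⊕b28⊕b29⊕b30⊕b31 = 1⊕1⊕0⊕0⊕0⊕0⊕1⊕0⊕1⊕0⊕0⊕0⊕0⊕1⊕1⊕1 = 1
Syndrome (s16...s1) = 10111 → position 23.

10111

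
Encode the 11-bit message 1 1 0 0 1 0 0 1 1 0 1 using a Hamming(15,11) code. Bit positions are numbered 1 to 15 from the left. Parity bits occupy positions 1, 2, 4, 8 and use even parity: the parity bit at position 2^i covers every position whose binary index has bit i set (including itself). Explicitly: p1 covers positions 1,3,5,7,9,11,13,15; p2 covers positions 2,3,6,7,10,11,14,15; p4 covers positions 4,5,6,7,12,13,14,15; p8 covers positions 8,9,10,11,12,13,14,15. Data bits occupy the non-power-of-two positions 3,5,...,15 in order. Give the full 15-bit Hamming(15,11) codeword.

101010001001101

Place data bits at non-power-of-two positions: b3=1, b5=1, b6=0, b7=0, b9=1, b10=0, b11=0, b12=1, b13=1, b14=0, b15=1.
p1 = XOR of data positions {3,5,7,9,11,13,15} = 1⊕1⊕0⊕1⊕0⊕1⊕1 = 1
p2 = XOR of data positions {3,6,7,10,11,14,15} = 1⊕0⊕0⊕0⊕0⊕0⊕1 = 0
p4 = XOR of data positions {5,6,7,12,13,14,15} = 1⊕0⊕0⊕1⊕1⊕0⊕1 = 0
p8 = XOR of data positions {9,10,11,12,13,14,15} = 1⊕0⊕0⊕1⊕1⊕0⊕1 = 0
Codeword b1..b15 = 101010001001101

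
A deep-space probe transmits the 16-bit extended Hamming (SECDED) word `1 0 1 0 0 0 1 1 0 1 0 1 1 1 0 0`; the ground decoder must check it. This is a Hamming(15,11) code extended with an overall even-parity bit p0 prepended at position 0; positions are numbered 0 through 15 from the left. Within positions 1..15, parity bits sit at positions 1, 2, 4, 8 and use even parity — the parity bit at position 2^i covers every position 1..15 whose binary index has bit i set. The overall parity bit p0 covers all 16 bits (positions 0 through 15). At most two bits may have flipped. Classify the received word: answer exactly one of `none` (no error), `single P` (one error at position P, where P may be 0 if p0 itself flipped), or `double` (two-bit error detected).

s1: b1⊕b3⊕b5⊕b7⊕b9⊕b11⊕b13⊕b15 = 0⊕0⊕0⊕1⊕1⊕1⊕1⊕0 = 0
s2: b2⊕b3⊕b6⊕b7⊕b10⊕b11⊕b14⊕b15 = 1⊕0⊕1⊕1⊕0⊕1⊕0⊕0 = 0
s4: b4⊕b5⊕b6⊕b7⊕b12⊕b13⊕b14⊕b15 = 0⊕0⊕1⊕1⊕1⊕1⊕0⊕0 = 0
s8: b8⊕b9⊕b10⊕b11⊕b12⊕b13⊕b14⊕b15 = 0⊕1⊕0⊕1⊕1⊕1⊕0⊕0 = 0
Syndrome (s8...s1) = 0000 → position 0 (no error).
Overall parity (XOR of all 16 bits, including p0): 1⊕0⊕1⊕0⊕0⊕0⊕1⊕1⊕0⊕1⊕0⊕1⊕1⊕1⊕0⊕0 = 0
Overall=0, syndrome position=0 → no error.

none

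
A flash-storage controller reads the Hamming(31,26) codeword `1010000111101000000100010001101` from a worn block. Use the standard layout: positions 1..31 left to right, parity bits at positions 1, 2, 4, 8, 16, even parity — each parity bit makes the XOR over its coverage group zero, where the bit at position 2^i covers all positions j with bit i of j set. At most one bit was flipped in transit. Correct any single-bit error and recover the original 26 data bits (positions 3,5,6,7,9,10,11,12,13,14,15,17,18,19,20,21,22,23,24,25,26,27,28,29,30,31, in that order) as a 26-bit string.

10001110100000100010001001

s1: b1⊕b3⊕b5⊕b7⊕b9⊕b11⊕b13⊕b15⊕b17⊕b19⊕b21⊕b23⊕b25⊕b27⊕b29⊕b31 = 1⊕1⊕0⊕0⊕1⊕1⊕1⊕0⊕0⊕0⊕0⊕0⊕0⊕0⊕1⊕1 = 1
s2: b2⊕b3⊕b6⊕b7⊕b10⊕b11⊕b14⊕b15⊕b18⊕b19⊕b22⊕b23⊕b26⊕b27⊕b30⊕b31 = 0⊕1⊕0⊕0⊕1⊕1⊕0⊕0⊕0⊕0⊕0⊕0⊕0⊕0⊕0⊕1 = 0
s4: b4⊕b5⊕b6⊕b7⊕b12⊕b13⊕b14⊕b15⊕b20⊕b21⊕b22⊕b23⊕b28⊕b29⊕b30⊕b31 = 0⊕0⊕0⊕0⊕0⊕1⊕0⊕0⊕1⊕0⊕0⊕0⊕1⊕1⊕0⊕1 = 1
s8: b8⊕b9⊕b10⊕b11⊕b12⊕b13⊕b14⊕b15⊕b24⊕b25⊕b26⊕b27⊕b28⊕b29⊕b30⊕b31 = 1⊕1⊕1⊕1⊕0⊕1⊕0⊕0⊕1⊕0⊕0⊕0⊕1⊕1⊕0⊕1 = 1
s16: b16⊕b17⊕b18⊕b19⊕b20⊕b21⊕b22⊕b23⊕b24⊕b25⊕b26⊕b27⊕b28⊕b29⊕b30⊕b31 = 0⊕0⊕0⊕0⊕1⊕0⊕0⊕0⊕1⊕0⊕0⊕0⊕1⊕1⊕0⊕1 = 1
Syndrome (s16...s1) = 11101 → position 29.
Flip bit 29: corrected codeword = 1010000111101000000100010001001
Data bits at positions 3,5,6,7,9,10,11,12,13,14,15,17,18,19,20,21,22,23,24,25,26,27,28,29,30,31: 10001110100000100010001001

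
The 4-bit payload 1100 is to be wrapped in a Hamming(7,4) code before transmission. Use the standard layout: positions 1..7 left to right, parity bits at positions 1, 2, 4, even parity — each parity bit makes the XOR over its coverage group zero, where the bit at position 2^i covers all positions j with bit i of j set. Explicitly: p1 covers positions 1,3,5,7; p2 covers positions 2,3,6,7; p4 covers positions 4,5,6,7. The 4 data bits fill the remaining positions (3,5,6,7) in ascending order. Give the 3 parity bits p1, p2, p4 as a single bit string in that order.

Place data bits at non-power-of-two positions: b3=1, b5=1, b6=0, b7=0.
p1 = XOR of data positions {3,5,7} = 1⊕1⊕0 = 0
p2 = XOR of data positions {3,6,7} = 1⊕0⊕0 = 1
p4 = XOR of data positions {5,6,7} = 1⊕0⊕0 = 1
Parity bits p1,p2,p4 = 011

011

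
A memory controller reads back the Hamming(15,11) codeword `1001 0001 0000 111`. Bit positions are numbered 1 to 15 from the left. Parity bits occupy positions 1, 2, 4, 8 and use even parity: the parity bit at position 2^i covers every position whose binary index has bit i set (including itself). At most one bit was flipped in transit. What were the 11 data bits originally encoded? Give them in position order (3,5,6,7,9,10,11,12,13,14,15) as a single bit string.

00000000111

s1: b1⊕b3⊕b5⊕b7⊕b9⊕b11⊕b13⊕b15 = 1⊕0⊕0⊕0⊕0⊕0⊕1⊕1 = 1
s2: b2⊕b3⊕b6⊕b7⊕b10⊕b11⊕b14⊕b15 = 0⊕0⊕0⊕0⊕0⊕0⊕1⊕1 = 0
s4: b4⊕b5⊕b6⊕b7⊕b12⊕b13⊕b14⊕b15 = 1⊕0⊕0⊕0⊕0⊕1⊕1⊕1 = 0
s8: b8⊕b9⊕b10⊕b11⊕b12⊕b13⊕b14⊕b15 = 1⊕0⊕0⊕0⊕0⊕1⊕1⊕1 = 0
Syndrome (s8...s1) = 0001 → position 1.
Flip bit 1: corrected codeword = 000100010000111
Data bits at positions 3,5,6,7,9,10,11,12,13,14,15: 00000000111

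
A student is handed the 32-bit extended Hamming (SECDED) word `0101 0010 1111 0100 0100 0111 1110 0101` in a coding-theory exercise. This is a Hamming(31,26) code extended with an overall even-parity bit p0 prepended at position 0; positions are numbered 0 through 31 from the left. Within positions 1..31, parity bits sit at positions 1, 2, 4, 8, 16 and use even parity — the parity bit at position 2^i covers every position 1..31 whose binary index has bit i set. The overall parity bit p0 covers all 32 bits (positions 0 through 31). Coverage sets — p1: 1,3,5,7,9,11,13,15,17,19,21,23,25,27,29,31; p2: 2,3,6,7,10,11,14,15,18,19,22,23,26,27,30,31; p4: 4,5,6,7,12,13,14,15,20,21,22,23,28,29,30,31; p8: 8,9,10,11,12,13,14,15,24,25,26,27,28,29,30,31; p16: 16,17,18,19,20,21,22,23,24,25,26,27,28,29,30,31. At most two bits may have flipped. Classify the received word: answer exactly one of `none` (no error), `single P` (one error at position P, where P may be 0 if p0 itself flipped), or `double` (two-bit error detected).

single 21

s1: b1⊕b3⊕b5⊕b7⊕b9⊕b11⊕b13⊕b15⊕b17⊕b19⊕b21⊕b23⊕b25⊕b27⊕b29⊕b31 = 1⊕1⊕0⊕0⊕1⊕1⊕1⊕0⊕1⊕0⊕1⊕1⊕1⊕0⊕1⊕1 = 1
s2: b2⊕b3⊕b6⊕b7⊕b10⊕b11⊕b14⊕b15⊕b18⊕b19⊕b22⊕b23⊕b26⊕b27⊕b30⊕b31 = 0⊕1⊕1⊕0⊕1⊕1⊕0⊕0⊕0⊕0⊕1⊕1⊕1⊕0⊕0⊕1 = 0
s4: b4⊕b5⊕b6⊕b7⊕b12⊕b13⊕b14⊕b15⊕b20⊕b21⊕b22⊕b23⊕b28⊕b29⊕b30⊕b31 = 0⊕0⊕1⊕0⊕0⊕1⊕0⊕0⊕0⊕1⊕1⊕1⊕0⊕1⊕0⊕1 = 1
s8: b8⊕b9⊕b10⊕b11⊕b12⊕b13⊕b14⊕b15⊕b24⊕b25⊕b26⊕b27⊕b28⊕b29⊕b30⊕b31 = 1⊕1⊕1⊕1⊕0⊕1⊕0⊕0⊕1⊕1⊕1⊕0⊕0⊕1⊕0⊕1 = 0
s16: b16⊕b17⊕b18⊕b19⊕b20⊕b21⊕b22⊕b23⊕b24⊕b25⊕b26⊕b27⊕b28⊕b29⊕b30⊕b31 = 0⊕1⊕0⊕0⊕0⊕1⊕1⊕1⊕1⊕1⊕1⊕0⊕0⊕1⊕0⊕1 = 1
Syndrome (s16...s1) = 10101 → position 21.
Overall parity (XOR of all 32 bits, including p0): 0⊕1⊕0⊕1⊕0⊕0⊕1⊕0⊕1⊕1⊕1⊕1⊕0⊕1⊕0⊕0⊕0⊕1⊕0⊕0⊕0⊕1⊕1⊕1⊕1⊕1⊕1⊕0⊕0⊕1⊕0⊕1 = 1
Overall=1, syndrome position=21 → single-bit error at position 21.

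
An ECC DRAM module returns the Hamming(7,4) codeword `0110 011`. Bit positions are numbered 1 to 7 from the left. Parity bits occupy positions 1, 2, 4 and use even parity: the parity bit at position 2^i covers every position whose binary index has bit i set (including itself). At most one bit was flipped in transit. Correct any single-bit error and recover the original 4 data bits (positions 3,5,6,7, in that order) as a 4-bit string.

s1: b1⊕b3⊕b5⊕b7 = 0⊕1⊕0⊕1 = 0
s2: b2⊕b3⊕b6⊕b7 = 1⊕1⊕1⊕1 = 0
s4: b4⊕b5⊕b6⊕b7 = 0⊕0⊕1⊕1 = 0
Syndrome (s4...s1) = 000 → position 0 (no error).
No correction needed.
Data bits at positions 3,5,6,7: 1011

1011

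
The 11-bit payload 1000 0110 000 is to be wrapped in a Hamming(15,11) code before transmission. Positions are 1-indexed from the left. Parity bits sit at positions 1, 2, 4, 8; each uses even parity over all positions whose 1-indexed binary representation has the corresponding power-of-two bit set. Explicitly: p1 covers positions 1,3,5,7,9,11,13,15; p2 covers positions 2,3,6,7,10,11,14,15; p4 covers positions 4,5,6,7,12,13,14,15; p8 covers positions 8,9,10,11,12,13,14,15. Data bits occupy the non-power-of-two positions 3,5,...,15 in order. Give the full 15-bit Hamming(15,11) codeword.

011000000110000

Place data bits at non-power-of-two positions: b3=1, b5=0, b6=0, b7=0, b9=0, b10=1, b11=1, b12=0, b13=0, b14=0, b15=0.
p1 = XOR of data positions {3,5,7,9,11,13,15} = 1⊕0⊕0⊕0⊕1⊕0⊕0 = 0
p2 = XOR of data positions {3,6,7,10,11,14,15} = 1⊕0⊕0⊕1⊕1⊕0⊕0 = 1
p4 = XOR of data positions {5,6,7,12,13,14,15} = 0⊕0⊕0⊕0⊕0⊕0⊕0 = 0
p8 = XOR of data positions {9,10,11,12,13,14,15} = 0⊕1⊕1⊕0⊕0⊕0⊕0 = 0
Codeword b1..b15 = 011000000110000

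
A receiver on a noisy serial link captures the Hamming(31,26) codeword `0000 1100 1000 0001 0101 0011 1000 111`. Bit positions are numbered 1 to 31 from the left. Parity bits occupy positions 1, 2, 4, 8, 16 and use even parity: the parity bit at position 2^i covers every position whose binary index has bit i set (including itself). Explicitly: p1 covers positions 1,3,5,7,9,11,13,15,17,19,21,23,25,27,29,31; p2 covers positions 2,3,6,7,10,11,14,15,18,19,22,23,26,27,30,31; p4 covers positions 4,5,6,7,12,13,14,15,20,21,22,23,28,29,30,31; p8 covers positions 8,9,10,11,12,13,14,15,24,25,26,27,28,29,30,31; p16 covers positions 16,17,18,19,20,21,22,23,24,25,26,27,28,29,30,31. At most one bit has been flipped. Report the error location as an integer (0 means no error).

22

s1: b1⊕b3⊕b5⊕b7⊕b9⊕b11⊕b13⊕b15⊕b17⊕b19⊕b21⊕b23⊕b25⊕b27⊕b29⊕b31 = 0⊕0⊕1⊕0⊕1⊕0⊕0⊕0⊕0⊕0⊕0⊕1⊕1⊕0⊕1⊕1 = 0
s2: b2⊕b3⊕b6⊕b7⊕b10⊕b11⊕b14⊕b15⊕b18⊕b19⊕b22⊕b23⊕b26⊕b27⊕b30⊕b31 = 0⊕0⊕1⊕0⊕0⊕0⊕0⊕0⊕1⊕0⊕0⊕1⊕0⊕0⊕1⊕1 = 1
s4: b4⊕b5⊕b6⊕b7⊕b12⊕b13⊕b14⊕b15⊕b20⊕b21⊕b22⊕b23⊕b28⊕b29⊕b30⊕b31 = 0⊕1⊕1⊕0⊕0⊕0⊕0⊕0⊕1⊕0⊕0⊕1⊕0⊕1⊕1⊕1 = 1
s8: b8⊕b9⊕b10⊕b11⊕b12⊕b13⊕b14⊕b15⊕b24⊕b25⊕b26⊕b27⊕b28⊕b29⊕b30⊕b31 = 0⊕1⊕0⊕0⊕0⊕0⊕0⊕0⊕1⊕1⊕0⊕0⊕0⊕1⊕1⊕1 = 0
s16: b16⊕b17⊕b18⊕b19⊕b20⊕b21⊕b22⊕b23⊕b24⊕b25⊕b26⊕b27⊕b28⊕b29⊕b30⊕b31 = 1⊕0⊕1⊕0⊕1⊕0⊕0⊕1⊕1⊕1⊕0⊕0⊕0⊕1⊕1⊕1 = 1
Syndrome (s16...s1) = 10110 → position 22.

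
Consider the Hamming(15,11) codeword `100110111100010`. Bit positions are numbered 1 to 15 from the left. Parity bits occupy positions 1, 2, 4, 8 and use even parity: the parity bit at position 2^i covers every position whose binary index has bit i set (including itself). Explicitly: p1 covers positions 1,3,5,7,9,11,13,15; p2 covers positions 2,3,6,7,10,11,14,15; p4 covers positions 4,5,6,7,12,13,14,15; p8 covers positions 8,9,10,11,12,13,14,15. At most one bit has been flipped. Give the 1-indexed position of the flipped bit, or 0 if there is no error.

s1: b1⊕b3⊕b5⊕b7⊕b9⊕b11⊕b13⊕b15 = 1⊕0⊕1⊕1⊕1⊕0⊕0⊕0 = 0
s2: b2⊕b3⊕b6⊕b7⊕b10⊕b11⊕b14⊕b15 = 0⊕0⊕0⊕1⊕1⊕0⊕1⊕0 = 1
s4: b4⊕b5⊕b6⊕b7⊕b12⊕b13⊕b14⊕b15 = 1⊕1⊕0⊕1⊕0⊕0⊕1⊕0 = 0
s8: b8⊕b9⊕b10⊕b11⊕b12⊕b13⊕b14⊕b15 = 1⊕1⊕1⊕0⊕0⊕0⊕1⊕0 = 0
Syndrome (s8...s1) = 0010 → position 2.

2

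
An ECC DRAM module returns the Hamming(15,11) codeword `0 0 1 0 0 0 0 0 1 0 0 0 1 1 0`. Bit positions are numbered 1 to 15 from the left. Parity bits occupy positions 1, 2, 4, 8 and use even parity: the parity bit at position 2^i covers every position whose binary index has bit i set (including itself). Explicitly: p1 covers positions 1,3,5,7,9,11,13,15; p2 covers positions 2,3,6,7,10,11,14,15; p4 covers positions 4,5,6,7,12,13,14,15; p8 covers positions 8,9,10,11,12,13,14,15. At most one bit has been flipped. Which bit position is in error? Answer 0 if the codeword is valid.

9

s1: b1⊕b3⊕b5⊕b7⊕b9⊕b11⊕b13⊕b15 = 0⊕1⊕0⊕0⊕1⊕0⊕1⊕0 = 1
s2: b2⊕b3⊕b6⊕b7⊕b10⊕b11⊕b14⊕b15 = 0⊕1⊕0⊕0⊕0⊕0⊕1⊕0 = 0
s4: b4⊕b5⊕b6⊕b7⊕b12⊕b13⊕b14⊕b15 = 0⊕0⊕0⊕0⊕0⊕1⊕1⊕0 = 0
s8: b8⊕b9⊕b10⊕b11⊕b12⊕b13⊕b14⊕b15 = 0⊕1⊕0⊕0⊕0⊕1⊕1⊕0 = 1
Syndrome (s8...s1) = 1001 → position 9.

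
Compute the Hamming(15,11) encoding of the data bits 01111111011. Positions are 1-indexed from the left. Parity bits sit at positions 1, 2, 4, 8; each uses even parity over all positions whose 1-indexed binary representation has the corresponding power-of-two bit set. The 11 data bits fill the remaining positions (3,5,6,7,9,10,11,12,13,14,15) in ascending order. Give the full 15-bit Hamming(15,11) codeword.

Place data bits at non-power-of-two positions: b3=0, b5=1, b6=1, b7=1, b9=1, b10=1, b11=1, b12=1, b13=0, b14=1, b15=1.
p1 = XOR of data positions {3,5,7,9,11,13,15} = 0⊕1⊕1⊕1⊕1⊕0⊕1 = 1
p2 = XOR of data positions {3,6,7,10,11,14,15} = 0⊕1⊕1⊕1⊕1⊕1⊕1 = 0
p4 = XOR of data positions {5,6,7,12,13,14,15} = 1⊕1⊕1⊕1⊕0⊕1⊕1 = 0
p8 = XOR of data positions {9,10,11,12,13,14,15} = 1⊕1⊕1⊕1⊕0⊕1⊕1 = 0
Codeword b1..b15 = 100011101111011

100011101111011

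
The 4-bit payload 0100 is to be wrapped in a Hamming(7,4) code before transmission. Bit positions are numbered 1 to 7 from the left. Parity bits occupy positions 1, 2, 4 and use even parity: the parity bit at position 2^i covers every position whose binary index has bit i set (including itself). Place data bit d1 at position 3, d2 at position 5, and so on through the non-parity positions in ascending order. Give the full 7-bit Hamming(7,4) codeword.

1001100

Place data bits at non-power-of-two positions: b3=0, b5=1, b6=0, b7=0.
p1 = XOR of data positions {3,5,7} = 0⊕1⊕0 = 1
p2 = XOR of data positions {3,6,7} = 0⊕0⊕0 = 0
p4 = XOR of data positions {5,6,7} = 1⊕0⊕0 = 1
Codeword b1..b7 = 1001100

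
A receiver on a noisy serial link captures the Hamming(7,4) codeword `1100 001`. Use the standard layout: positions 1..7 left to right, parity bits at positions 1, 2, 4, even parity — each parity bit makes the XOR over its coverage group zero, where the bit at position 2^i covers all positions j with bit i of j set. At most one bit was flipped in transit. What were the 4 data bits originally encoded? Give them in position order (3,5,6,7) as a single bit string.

s1: b1⊕b3⊕b5⊕b7 = 1⊕0⊕0⊕1 = 0
s2: b2⊕b3⊕b6⊕b7 = 1⊕0⊕0⊕1 = 0
s4: b4⊕b5⊕b6⊕b7 = 0⊕0⊕0⊕1 = 1
Syndrome (s4...s1) = 100 → position 4.
Flip bit 4: corrected codeword = 1101001
Data bits at positions 3,5,6,7: 0001

0001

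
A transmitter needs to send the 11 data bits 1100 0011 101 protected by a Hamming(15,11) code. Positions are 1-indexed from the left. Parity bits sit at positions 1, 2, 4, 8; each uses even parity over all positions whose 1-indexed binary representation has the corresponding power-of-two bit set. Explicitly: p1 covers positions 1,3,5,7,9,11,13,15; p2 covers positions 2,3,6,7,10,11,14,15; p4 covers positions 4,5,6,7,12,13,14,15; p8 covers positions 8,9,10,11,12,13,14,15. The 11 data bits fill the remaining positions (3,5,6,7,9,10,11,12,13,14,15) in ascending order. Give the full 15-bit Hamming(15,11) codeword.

111010000011101

Place data bits at non-power-of-two positions: b3=1, b5=1, b6=0, b7=0, b9=0, b10=0, b11=1, b12=1, b13=1, b14=0, b15=1.
p1 = XOR of data positions {3,5,7,9,11,13,15} = 1⊕1⊕0⊕0⊕1⊕1⊕1 = 1
p2 = XOR of data positions {3,6,7,10,11,14,15} = 1⊕0⊕0⊕0⊕1⊕0⊕1 = 1
p4 = XOR of data positions {5,6,7,12,13,14,15} = 1⊕0⊕0⊕1⊕1⊕0⊕1 = 0
p8 = XOR of data positions {9,10,11,12,13,14,15} = 0⊕0⊕1⊕1⊕1⊕0⊕1 = 0
Codeword b1..b15 = 111010000011101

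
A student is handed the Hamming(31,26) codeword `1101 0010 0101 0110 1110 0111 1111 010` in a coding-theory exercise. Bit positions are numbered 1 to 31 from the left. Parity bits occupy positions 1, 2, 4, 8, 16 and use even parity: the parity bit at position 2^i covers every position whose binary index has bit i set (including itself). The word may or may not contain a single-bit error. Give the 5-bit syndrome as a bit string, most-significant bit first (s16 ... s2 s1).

10100

s1: b1⊕b3⊕b5⊕b7⊕b9⊕b11⊕b13⊕b15⊕b17⊕b19⊕b21⊕b23⊕b25⊕b27⊕b29⊕b31 = 1⊕0⊕0⊕1⊕0⊕0⊕0⊕1⊕1⊕1⊕0⊕1⊕1⊕1⊕0⊕0 = 0
s2: b2⊕b3⊕b6⊕b7⊕b10⊕b11⊕b14⊕b15⊕b18⊕b19⊕b22⊕b23⊕b26⊕b27⊕b30⊕b31 = 1⊕0⊕0⊕1⊕1⊕0⊕1⊕1⊕1⊕1⊕1⊕1⊕1⊕1⊕1⊕0 = 0
s4: b4⊕b5⊕b6⊕b7⊕b12⊕b13⊕b14⊕b15⊕b20⊕b21⊕b22⊕b23⊕b28⊕b29⊕b30⊕b31 = 1⊕0⊕0⊕1⊕1⊕0⊕1⊕1⊕0⊕0⊕1⊕1⊕1⊕0⊕1⊕0 = 1
s8: b8⊕b9⊕b10⊕b11⊕b12⊕b13⊕b14⊕b15⊕b24⊕b25⊕b26⊕b27⊕b28⊕b29⊕b30⊕b31 = 0⊕0⊕1⊕0⊕1⊕0⊕1⊕1⊕1⊕1⊕1⊕1⊕1⊕0⊕1⊕0 = 0
s16: b16⊕b17⊕b18⊕b19⊕b20⊕b21⊕b22⊕b23⊕b24⊕b25⊕b26⊕b27⊕b28⊕b29⊕b30⊕b31 = 0⊕1⊕1⊕1⊕0⊕0⊕1⊕1⊕1⊕1⊕1⊕1⊕1⊕0⊕1⊕0 = 1
Syndrome (s16...s1) = 10100 → position 20.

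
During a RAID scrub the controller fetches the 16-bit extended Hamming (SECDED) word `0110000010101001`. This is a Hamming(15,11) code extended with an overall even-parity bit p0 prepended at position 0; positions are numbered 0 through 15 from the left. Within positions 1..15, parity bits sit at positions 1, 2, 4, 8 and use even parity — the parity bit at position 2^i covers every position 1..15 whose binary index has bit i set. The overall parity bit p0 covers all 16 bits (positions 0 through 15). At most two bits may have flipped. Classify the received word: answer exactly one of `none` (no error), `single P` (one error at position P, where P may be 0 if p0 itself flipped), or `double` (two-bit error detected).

double

s1: b1⊕b3⊕b5⊕b7⊕b9⊕b11⊕b13⊕b15 = 1⊕0⊕0⊕0⊕0⊕0⊕0⊕1 = 0
s2: b2⊕b3⊕b6⊕b7⊕b10⊕b11⊕b14⊕b15 = 1⊕0⊕0⊕0⊕1⊕0⊕0⊕1 = 1
s4: b4⊕b5⊕b6⊕b7⊕b12⊕b13⊕b14⊕b15 = 0⊕0⊕0⊕0⊕1⊕0⊕0⊕1 = 0
s8: b8⊕b9⊕b10⊕b11⊕b12⊕b13⊕b14⊕b15 = 1⊕0⊕1⊕0⊕1⊕0⊕0⊕1 = 0
Syndrome (s8...s1) = 0010 → position 2.
Overall parity (XOR of all 16 bits, including p0): 0⊕1⊕1⊕0⊕0⊕0⊕0⊕0⊕1⊕0⊕1⊕0⊕1⊕0⊕0⊕1 = 0
Overall=0, syndrome position=2 → double-bit error detected (uncorrectable).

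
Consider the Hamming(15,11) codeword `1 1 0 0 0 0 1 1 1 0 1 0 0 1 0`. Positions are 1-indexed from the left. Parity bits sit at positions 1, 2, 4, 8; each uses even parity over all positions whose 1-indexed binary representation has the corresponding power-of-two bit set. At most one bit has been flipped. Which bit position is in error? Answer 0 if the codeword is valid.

s1: b1⊕b3⊕b5⊕b7⊕b9⊕b11⊕b13⊕b15 = 1⊕0⊕0⊕1⊕1⊕1⊕0⊕0 = 0
s2: b2⊕b3⊕b6⊕b7⊕b10⊕b11⊕b14⊕b15 = 1⊕0⊕0⊕1⊕0⊕1⊕1⊕0 = 0
s4: b4⊕b5⊕b6⊕b7⊕b12⊕b13⊕b14⊕b15 = 0⊕0⊕0⊕1⊕0⊕0⊕1⊕0 = 0
s8: b8⊕b9⊕b10⊕b11⊕b12⊕b13⊕b14⊕b15 = 1⊕1⊕0⊕1⊕0⊕0⊕1⊕0 = 0
Syndrome (s8...s1) = 0000 → position 0 (no error).

0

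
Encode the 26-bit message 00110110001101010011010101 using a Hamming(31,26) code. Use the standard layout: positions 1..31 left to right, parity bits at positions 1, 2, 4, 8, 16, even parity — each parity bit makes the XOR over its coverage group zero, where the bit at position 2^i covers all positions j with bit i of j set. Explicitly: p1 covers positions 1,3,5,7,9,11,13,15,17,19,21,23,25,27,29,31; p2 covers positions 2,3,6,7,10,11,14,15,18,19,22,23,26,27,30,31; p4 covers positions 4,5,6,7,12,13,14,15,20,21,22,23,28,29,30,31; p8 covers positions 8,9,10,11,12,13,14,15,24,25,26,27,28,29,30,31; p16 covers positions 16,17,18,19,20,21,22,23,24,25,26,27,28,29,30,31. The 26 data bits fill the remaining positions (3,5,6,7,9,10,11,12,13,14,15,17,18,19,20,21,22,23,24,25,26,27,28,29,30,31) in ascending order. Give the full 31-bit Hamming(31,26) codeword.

Place data bits at non-power-of-two positions: b3=0, b5=0, b6=1, b7=1, b9=0, b10=1, b11=1, b12=0, b13=0, b14=0, b15=1, b17=1, b18=0, b19=1, b20=0, b21=1, b22=0, b23=0, b24=1, b25=1, b26=0, b27=1, b28=0, b29=1, b30=0, b31=1.
p1 = XOR of data positions {3,5,7,9,11,13,15,17,19,21,23,25,27,29,31} = 0⊕0⊕1⊕0⊕1⊕0⊕1⊕1⊕1⊕1⊕0⊕1⊕1⊕1⊕1 = 0
p2 = XOR of data positions {3,6,7,10,11,14,15,18,19,22,23,26,27,30,31} = 0⊕1⊕1⊕1⊕1⊕0⊕1⊕0⊕1⊕0⊕0⊕0⊕1⊕0⊕1 = 0
p4 = XOR of data positions {5,6,7,12,13,14,15,20,21,22,23,28,29,30,31} = 0⊕1⊕1⊕0⊕0⊕0⊕1⊕0⊕1⊕0⊕0⊕0⊕1⊕0⊕1 = 0
p8 = XOR of data positions {9,10,11,12,13,14,15,24,25,26,27,28,29,30,31} = 0⊕1⊕1⊕0⊕0⊕0⊕1⊕1⊕1⊕0⊕1⊕0⊕1⊕0⊕1 = 0
p16 = XOR of data positions {17,18,19,20,21,22,23,24,25,26,27,28,29,30,31} = 1⊕0⊕1⊕0⊕1⊕0⊕0⊕1⊕1⊕0⊕1⊕0⊕1⊕0⊕1 = 0
Codeword b1..b31 = 0000011001100010101010011010101

0000011001100010101010011010101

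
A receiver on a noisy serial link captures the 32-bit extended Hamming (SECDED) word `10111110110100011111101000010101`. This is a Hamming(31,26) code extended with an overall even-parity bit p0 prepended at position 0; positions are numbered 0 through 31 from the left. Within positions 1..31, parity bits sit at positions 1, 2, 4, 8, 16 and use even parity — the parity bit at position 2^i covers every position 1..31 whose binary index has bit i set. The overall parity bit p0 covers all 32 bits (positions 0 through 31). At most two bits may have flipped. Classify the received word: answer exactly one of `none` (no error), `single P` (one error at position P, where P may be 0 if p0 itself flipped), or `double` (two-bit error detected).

single 24

s1: b1⊕b3⊕b5⊕b7⊕b9⊕b11⊕b13⊕b15⊕b17⊕b19⊕b21⊕b23⊕b25⊕b27⊕b29⊕b31 = 0⊕1⊕1⊕0⊕1⊕1⊕0⊕1⊕1⊕1⊕0⊕0⊕0⊕1⊕1⊕1 = 0
s2: b2⊕b3⊕b6⊕b7⊕b10⊕b11⊕b14⊕b15⊕b18⊕b19⊕b22⊕b23⊕b26⊕b27⊕b30⊕b31 = 1⊕1⊕1⊕0⊕0⊕1⊕0⊕1⊕1⊕1⊕1⊕0⊕0⊕1⊕0⊕1 = 0
s4: b4⊕b5⊕b6⊕b7⊕b12⊕b13⊕b14⊕b15⊕b20⊕b21⊕b22⊕b23⊕b28⊕b29⊕b30⊕b31 = 1⊕1⊕1⊕0⊕0⊕0⊕0⊕1⊕1⊕0⊕1⊕0⊕0⊕1⊕0⊕1 = 0
s8: b8⊕b9⊕b10⊕b11⊕b12⊕b13⊕b14⊕b15⊕b24⊕b25⊕b26⊕b27⊕b28⊕b29⊕b30⊕b31 = 1⊕1⊕0⊕1⊕0⊕0⊕0⊕1⊕0⊕0⊕0⊕1⊕0⊕1⊕0⊕1 = 1
s16: b16⊕b17⊕b18⊕b19⊕b20⊕b21⊕b22⊕b23⊕b24⊕b25⊕b26⊕b27⊕b28⊕b29⊕b30⊕b31 = 1⊕1⊕1⊕1⊕1⊕0⊕1⊕0⊕0⊕0⊕0⊕1⊕0⊕1⊕0⊕1 = 1
Syndrome (s16...s1) = 11000 → position 24.
Overall parity (XOR of all 32 bits, including p0): 1⊕0⊕1⊕1⊕1⊕1⊕1⊕0⊕1⊕1⊕0⊕1⊕0⊕0⊕0⊕1⊕1⊕1⊕1⊕1⊕1⊕0⊕1⊕0⊕0⊕0⊕0⊕1⊕0⊕1⊕0⊕1 = 1
Overall=1, syndrome position=24 → single-bit error at position 24.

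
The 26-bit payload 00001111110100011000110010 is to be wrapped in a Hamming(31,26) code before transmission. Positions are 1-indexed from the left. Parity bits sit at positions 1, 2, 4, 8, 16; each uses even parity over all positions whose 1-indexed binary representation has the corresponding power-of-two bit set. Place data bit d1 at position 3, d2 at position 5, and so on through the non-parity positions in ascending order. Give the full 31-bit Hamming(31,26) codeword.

Place data bits at non-power-of-two positions: b3=0, b5=0, b6=0, b7=0, b9=1, b10=1, b11=1, b12=1, b13=1, b14=1, b15=0, b17=1, b18=0, b19=0, b20=0, b21=1, b22=1, b23=0, b24=0, b25=0, b26=1, b27=1, b28=0, b29=0, b30=1, b31=0.
p1 = XOR of data positions {3,5,7,9,11,13,15,17,19,21,23,25,27,29,31} = 0⊕0⊕0⊕1⊕1⊕1⊕0⊕1⊕0⊕1⊕0⊕0⊕1⊕0⊕0 = 0
p2 = XOR of data positions {3,6,7,10,11,14,15,18,19,22,23,26,27,30,31} = 0⊕0⊕0⊕1⊕1⊕1⊕0⊕0⊕0⊕1⊕0⊕1⊕1⊕1⊕0 = 1
p4 = XOR of data positions {5,6,7,12,13,14,15,20,21,22,23,28,29,30,31} = 0⊕0⊕0⊕1⊕1⊕1⊕0⊕0⊕1⊕1⊕0⊕0⊕0⊕1⊕0 = 0
p8 = XOR of data positions {9,10,11,12,13,14,15,24,25,26,27,28,29,30,31} = 1⊕1⊕1⊕1⊕1⊕1⊕0⊕0⊕0⊕1⊕1⊕0⊕0⊕1⊕0 = 1
p16 = XOR of data positions {17,18,19,20,21,22,23,24,25,26,27,28,29,30,31} = 1⊕0⊕0⊕0⊕1⊕1⊕0⊕0⊕0⊕1⊕1⊕0⊕0⊕1⊕0 = 0
Codeword b1..b31 = 0100000111111100100011000110010

0100000111111100100011000110010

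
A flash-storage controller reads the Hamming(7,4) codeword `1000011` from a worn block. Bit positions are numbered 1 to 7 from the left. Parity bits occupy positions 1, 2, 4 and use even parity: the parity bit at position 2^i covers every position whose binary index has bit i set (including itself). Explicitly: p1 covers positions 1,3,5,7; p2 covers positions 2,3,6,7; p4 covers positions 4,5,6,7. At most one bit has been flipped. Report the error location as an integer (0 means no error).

0

s1: b1⊕b3⊕b5⊕b7 = 1⊕0⊕0⊕1 = 0
s2: b2⊕b3⊕b6⊕b7 = 0⊕0⊕1⊕1 = 0
s4: b4⊕b5⊕b6⊕b7 = 0⊕0⊕1⊕1 = 0
Syndrome (s4...s1) = 000 → position 0 (no error).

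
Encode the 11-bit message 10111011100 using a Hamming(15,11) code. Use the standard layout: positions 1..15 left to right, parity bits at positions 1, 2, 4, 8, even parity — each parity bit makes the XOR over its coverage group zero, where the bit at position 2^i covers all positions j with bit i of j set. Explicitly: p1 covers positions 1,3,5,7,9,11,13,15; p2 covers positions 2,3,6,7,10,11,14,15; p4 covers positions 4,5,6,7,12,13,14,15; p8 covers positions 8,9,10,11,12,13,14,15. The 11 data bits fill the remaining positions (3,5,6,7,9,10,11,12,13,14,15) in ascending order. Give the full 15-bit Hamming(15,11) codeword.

101001101011100

Place data bits at non-power-of-two positions: b3=1, b5=0, b6=1, b7=1, b9=1, b10=0, b11=1, b12=1, b13=1, b14=0, b15=0.
p1 = XOR of data positions {3,5,7,9,11,13,15} = 1⊕0⊕1⊕1⊕1⊕1⊕0 = 1
p2 = XOR of data positions {3,6,7,10,11,14,15} = 1⊕1⊕1⊕0⊕1⊕0⊕0 = 0
p4 = XOR of data positions {5,6,7,12,13,14,15} = 0⊕1⊕1⊕1⊕1⊕0⊕0 = 0
p8 = XOR of data positions {9,10,11,12,13,14,15} = 1⊕0⊕1⊕1⊕1⊕0⊕0 = 0
Codeword b1..b15 = 101001101011100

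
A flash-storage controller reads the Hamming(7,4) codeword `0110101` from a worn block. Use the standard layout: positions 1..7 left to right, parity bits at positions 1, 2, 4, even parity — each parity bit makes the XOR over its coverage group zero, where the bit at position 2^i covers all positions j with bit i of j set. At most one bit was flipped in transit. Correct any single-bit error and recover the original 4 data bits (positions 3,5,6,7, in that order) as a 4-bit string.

s1: b1⊕b3⊕b5⊕b7 = 0⊕1⊕1⊕1 = 1
s2: b2⊕b3⊕b6⊕b7 = 1⊕1⊕0⊕1 = 1
s4: b4⊕b5⊕b6⊕b7 = 0⊕1⊕0⊕1 = 0
Syndrome (s4...s1) = 011 → position 3.
Flip bit 3: corrected codeword = 0100101
Data bits at positions 3,5,6,7: 0101

0101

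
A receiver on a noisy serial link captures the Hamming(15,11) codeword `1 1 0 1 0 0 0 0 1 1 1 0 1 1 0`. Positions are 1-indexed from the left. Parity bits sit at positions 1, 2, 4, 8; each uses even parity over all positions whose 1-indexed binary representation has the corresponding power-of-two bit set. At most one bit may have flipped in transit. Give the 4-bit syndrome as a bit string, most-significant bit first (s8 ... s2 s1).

s1: b1⊕b3⊕b5⊕b7⊕b9⊕b11⊕b13⊕b15 = 1⊕0⊕0⊕0⊕1⊕1⊕1⊕0 = 0
s2: b2⊕b3⊕b6⊕b7⊕b10⊕b11⊕b14⊕b15 = 1⊕0⊕0⊕0⊕1⊕1⊕1⊕0 = 0
s4: b4⊕b5⊕b6⊕b7⊕b12⊕b13⊕b14⊕b15 = 1⊕0⊕0⊕0⊕0⊕1⊕1⊕0 = 1
s8: b8⊕b9⊕b10⊕b11⊕b12⊕b13⊕b14⊕b15 = 0⊕1⊕1⊕1⊕0⊕1⊕1⊕0 = 1
Syndrome (s8...s1) = 1100 → position 12.

1100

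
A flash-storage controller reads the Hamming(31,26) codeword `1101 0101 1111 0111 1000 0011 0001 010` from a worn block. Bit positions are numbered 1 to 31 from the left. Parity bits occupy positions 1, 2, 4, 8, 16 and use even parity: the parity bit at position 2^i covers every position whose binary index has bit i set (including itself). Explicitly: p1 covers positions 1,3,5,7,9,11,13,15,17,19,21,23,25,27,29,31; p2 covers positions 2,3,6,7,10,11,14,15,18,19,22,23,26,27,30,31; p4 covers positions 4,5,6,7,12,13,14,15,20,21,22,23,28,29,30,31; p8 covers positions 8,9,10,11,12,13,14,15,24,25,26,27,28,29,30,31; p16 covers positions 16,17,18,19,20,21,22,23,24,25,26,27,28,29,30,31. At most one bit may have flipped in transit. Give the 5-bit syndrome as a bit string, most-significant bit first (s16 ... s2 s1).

s1: b1⊕b3⊕b5⊕b7⊕b9⊕b11⊕b13⊕b15⊕b17⊕b19⊕b21⊕b23⊕b25⊕b27⊕b29⊕b31 = 1⊕0⊕0⊕0⊕1⊕1⊕0⊕1⊕1⊕0⊕0⊕1⊕0⊕0⊕0⊕0 = 0
s2: b2⊕b3⊕b6⊕b7⊕b10⊕b11⊕b14⊕b15⊕b18⊕b19⊕b22⊕b23⊕b26⊕b27⊕b30⊕b31 = 1⊕0⊕1⊕0⊕1⊕1⊕1⊕1⊕0⊕0⊕0⊕1⊕0⊕0⊕1⊕0 = 0
s4: b4⊕b5⊕b6⊕b7⊕b12⊕b13⊕b14⊕b15⊕b20⊕b21⊕b22⊕b23⊕b28⊕b29⊕b30⊕b31 = 1⊕0⊕1⊕0⊕1⊕0⊕1⊕1⊕0⊕0⊕0⊕1⊕1⊕0⊕1⊕0 = 0
s8: b8⊕b9⊕b10⊕b11⊕b12⊕b13⊕b14⊕b15⊕b24⊕b25⊕b26⊕b27⊕b28⊕b29⊕b30⊕b31 = 1⊕1⊕1⊕1⊕1⊕0⊕1⊕1⊕1⊕0⊕0⊕0⊕1⊕0⊕1⊕0 = 0
s16: b16⊕b17⊕b18⊕b19⊕b20⊕b21⊕b22⊕b23⊕b24⊕b25⊕b26⊕b27⊕b28⊕b29⊕b30⊕b31 = 1⊕1⊕0⊕0⊕0⊕0⊕0⊕1⊕1⊕0⊕0⊕0⊕1⊕0⊕1⊕0 = 0
Syndrome (s16...s1) = 00000 → position 0 (no error).

00000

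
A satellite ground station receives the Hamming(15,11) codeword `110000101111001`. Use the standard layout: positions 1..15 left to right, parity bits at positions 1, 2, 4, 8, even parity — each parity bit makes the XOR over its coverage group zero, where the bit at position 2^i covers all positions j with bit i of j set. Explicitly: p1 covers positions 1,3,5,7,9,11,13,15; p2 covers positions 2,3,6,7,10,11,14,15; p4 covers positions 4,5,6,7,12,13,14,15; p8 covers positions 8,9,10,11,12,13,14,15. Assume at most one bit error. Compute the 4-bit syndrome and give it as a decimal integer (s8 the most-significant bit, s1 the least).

s1: b1⊕b3⊕b5⊕b7⊕b9⊕b11⊕b13⊕b15 = 1⊕0⊕0⊕1⊕1⊕1⊕0⊕1 = 1
s2: b2⊕b3⊕b6⊕b7⊕b10⊕b11⊕b14⊕b15 = 1⊕0⊕0⊕1⊕1⊕1⊕0⊕1 = 1
s4: b4⊕b5⊕b6⊕b7⊕b12⊕b13⊕b14⊕b15 = 0⊕0⊕0⊕1⊕1⊕0⊕0⊕1 = 1
s8: b8⊕b9⊕b10⊕b11⊕b12⊕b13⊕b14⊕b15 = 0⊕1⊕1⊕1⊕1⊕0⊕0⊕1 = 1
Syndrome (s8...s1) = 1111 → position 15.

15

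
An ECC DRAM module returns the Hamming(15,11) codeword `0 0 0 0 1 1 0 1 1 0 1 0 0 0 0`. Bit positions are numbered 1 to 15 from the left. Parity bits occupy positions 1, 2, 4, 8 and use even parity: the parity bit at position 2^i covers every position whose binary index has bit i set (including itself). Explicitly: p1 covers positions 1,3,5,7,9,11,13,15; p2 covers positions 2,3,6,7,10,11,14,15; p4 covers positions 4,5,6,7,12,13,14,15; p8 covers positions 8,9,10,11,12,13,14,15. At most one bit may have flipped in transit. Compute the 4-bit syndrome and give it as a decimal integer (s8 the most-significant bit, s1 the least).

9

s1: b1⊕b3⊕b5⊕b7⊕b9⊕b11⊕b13⊕b15 = 0⊕0⊕1⊕0⊕1⊕1⊕0⊕0 = 1
s2: b2⊕b3⊕b6⊕b7⊕b10⊕b11⊕b14⊕b15 = 0⊕0⊕1⊕0⊕0⊕1⊕0⊕0 = 0
s4: b4⊕b5⊕b6⊕b7⊕b12⊕b13⊕b14⊕b15 = 0⊕1⊕1⊕0⊕0⊕0⊕0⊕0 = 0
s8: b8⊕b9⊕b10⊕b11⊕b12⊕b13⊕b14⊕b15 = 1⊕1⊕0⊕1⊕0⊕0⊕0⊕0 = 1
Syndrome (s8...s1) = 1001 → position 9.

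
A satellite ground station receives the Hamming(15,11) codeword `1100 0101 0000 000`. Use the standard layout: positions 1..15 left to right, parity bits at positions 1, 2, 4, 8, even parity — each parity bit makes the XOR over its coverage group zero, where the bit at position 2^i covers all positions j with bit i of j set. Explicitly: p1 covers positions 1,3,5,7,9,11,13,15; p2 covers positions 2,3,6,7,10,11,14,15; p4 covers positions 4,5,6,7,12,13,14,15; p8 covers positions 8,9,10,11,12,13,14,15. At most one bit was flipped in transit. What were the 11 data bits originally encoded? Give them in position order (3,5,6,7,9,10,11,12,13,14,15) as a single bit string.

s1: b1⊕b3⊕b5⊕b7⊕b9⊕b11⊕b13⊕b15 = 1⊕0⊕0⊕0⊕0⊕0⊕0⊕0 = 1
s2: b2⊕b3⊕b6⊕b7⊕b10⊕b11⊕b14⊕b15 = 1⊕0⊕1⊕0⊕0⊕0⊕0⊕0 = 0
s4: b4⊕b5⊕b6⊕b7⊕b12⊕b13⊕b14⊕b15 = 0⊕0⊕1⊕0⊕0⊕0⊕0⊕0 = 1
s8: b8⊕b9⊕b10⊕b11⊕b12⊕b13⊕b14⊕b15 = 1⊕0⊕0⊕0⊕0⊕0⊕0⊕0 = 1
Syndrome (s8...s1) = 1101 → position 13.
Flip bit 13: corrected codeword = 110001010000100
Data bits at positions 3,5,6,7,9,10,11,12,13,14,15: 00100000100

00100000100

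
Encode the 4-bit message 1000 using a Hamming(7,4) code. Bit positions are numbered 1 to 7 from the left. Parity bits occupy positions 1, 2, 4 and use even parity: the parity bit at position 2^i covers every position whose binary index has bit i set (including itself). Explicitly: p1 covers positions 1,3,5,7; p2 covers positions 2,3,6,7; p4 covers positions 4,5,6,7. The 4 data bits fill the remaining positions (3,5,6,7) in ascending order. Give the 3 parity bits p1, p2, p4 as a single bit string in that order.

110

Place data bits at non-power-of-two positions: b3=1, b5=0, b6=0, b7=0.
p1 = XOR of data positions {3,5,7} = 1⊕0⊕0 = 1
p2 = XOR of data positions {3,6,7} = 1⊕0⊕0 = 1
p4 = XOR of data positions {5,6,7} = 0⊕0⊕0 = 0
Parity bits p1,p2,p4 = 110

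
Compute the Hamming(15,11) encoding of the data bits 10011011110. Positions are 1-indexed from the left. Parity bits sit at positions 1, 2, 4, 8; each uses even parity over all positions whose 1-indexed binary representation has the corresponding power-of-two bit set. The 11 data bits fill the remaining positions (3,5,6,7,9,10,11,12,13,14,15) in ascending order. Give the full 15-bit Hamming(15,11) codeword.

101000111011110

Place data bits at non-power-of-two positions: b3=1, b5=0, b6=0, b7=1, b9=1, b10=0, b11=1, b12=1, b13=1, b14=1, b15=0.
p1 = XOR of data positions {3,5,7,9,11,13,15} = 1⊕0⊕1⊕1⊕1⊕1⊕0 = 1
p2 = XOR of data positions {3,6,7,10,11,14,15} = 1⊕0⊕1⊕0⊕1⊕1⊕0 = 0
p4 = XOR of data positions {5,6,7,12,13,14,15} = 0⊕0⊕1⊕1⊕1⊕1⊕0 = 0
p8 = XOR of data positions {9,10,11,12,13,14,15} = 1⊕0⊕1⊕1⊕1⊕1⊕0 = 1
Codeword b1..b15 = 101000111011110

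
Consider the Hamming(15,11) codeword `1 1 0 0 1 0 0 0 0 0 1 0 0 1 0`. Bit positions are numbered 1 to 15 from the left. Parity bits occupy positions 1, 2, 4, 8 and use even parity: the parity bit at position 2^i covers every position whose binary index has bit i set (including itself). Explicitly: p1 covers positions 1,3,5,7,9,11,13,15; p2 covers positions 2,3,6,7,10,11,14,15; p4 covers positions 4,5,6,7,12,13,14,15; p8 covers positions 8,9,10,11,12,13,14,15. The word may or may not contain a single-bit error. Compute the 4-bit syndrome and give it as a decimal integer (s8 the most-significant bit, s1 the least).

s1: b1⊕b3⊕b5⊕b7⊕b9⊕b11⊕b13⊕b15 = 1⊕0⊕1⊕0⊕0⊕1⊕0⊕0 = 1
s2: b2⊕b3⊕b6⊕b7⊕b10⊕b11⊕b14⊕b15 = 1⊕0⊕0⊕0⊕0⊕1⊕1⊕0 = 1
s4: b4⊕b5⊕b6⊕b7⊕b12⊕b13⊕b14⊕b15 = 0⊕1⊕0⊕0⊕0⊕0⊕1⊕0 = 0
s8: b8⊕b9⊕b10⊕b11⊕b12⊕b13⊕b14⊕b15 = 0⊕0⊕0⊕1⊕0⊕0⊕1⊕0 = 0
Syndrome (s8...s1) = 0011 → position 3.

3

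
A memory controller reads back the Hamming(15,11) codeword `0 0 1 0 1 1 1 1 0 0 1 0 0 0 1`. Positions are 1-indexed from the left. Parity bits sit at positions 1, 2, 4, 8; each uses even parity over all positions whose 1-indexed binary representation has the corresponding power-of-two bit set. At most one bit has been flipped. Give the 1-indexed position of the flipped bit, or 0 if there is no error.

s1: b1⊕b3⊕b5⊕b7⊕b9⊕b11⊕b13⊕b15 = 0⊕1⊕1⊕1⊕0⊕1⊕0⊕1 = 1
s2: b2⊕b3⊕b6⊕b7⊕b10⊕b11⊕b14⊕b15 = 0⊕1⊕1⊕1⊕0⊕1⊕0⊕1 = 1
s4: b4⊕b5⊕b6⊕b7⊕b12⊕b13⊕b14⊕b15 = 0⊕1⊕1⊕1⊕0⊕0⊕0⊕1 = 0
s8: b8⊕b9⊕b10⊕b11⊕b12⊕b13⊕b14⊕b15 = 1⊕0⊕0⊕1⊕0⊕0⊕0⊕1 = 1
Syndrome (s8...s1) = 1011 → position 11.

11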